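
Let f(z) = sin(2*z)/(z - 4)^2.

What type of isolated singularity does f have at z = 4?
Write f(z) = g(z)/(z - 4)^2 with g(z) = sin(2*z).
g is entire and g(4) = sin(8) ≠ 0, so no factor of (z - 4) cancels: the Laurent expansion of f about z = 4 starts at the power -2, i.e. lim_{z→z₀} (z - z₀)^2 f(z) = sin(8) is finite and nonzero.
So z = 4 is a pole of order 2.

Final answer: pole of order 2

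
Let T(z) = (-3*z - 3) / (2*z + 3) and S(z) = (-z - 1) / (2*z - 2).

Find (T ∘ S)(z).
(T ∘ S)(z) = T(S(z)) = ((-3)*S(z) + (-3))/((2)*S(z) + (3)). Multiply numerator and denominator by 2*z - 2:
  numerator:   (-3)*(-z - 1) + (-3)*(2*z - 2) = -3*z + 9
  denominator: (2)*(-z - 1) + (3)*(2*z - 2) = 4*z - 8
(T ∘ S)(z) = (-3*z + 9)/(4*z - 8)

Final answer: (-3*z + 9)/(4*z - 8)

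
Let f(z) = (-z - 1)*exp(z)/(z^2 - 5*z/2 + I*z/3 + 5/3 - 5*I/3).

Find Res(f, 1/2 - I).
Write f(z) = P(z)/Q(z) with P(z) = (-z - 1)*exp(z) and Q(z) = z^2 - 5*z/2 + I*z/3 + 5/3 - 5*I/3.
The denominator factors as Q(z) = (z - 2 - 2*I/3)*(z - 1/2 + I), so z = 1/2 - I is a simple zero of Q and P is analytic there; z = 1/2 - I is therefore a simple pole and
  Res(f, z₀) = P(z₀)/Q'(z₀).

Q'(z) = 2*z - 5/2 + I/3, so Q'(1/2 - I) = -3/2 - 5*I/3.
P(1/2 - I) = (-3/2 + I)*exp(1/2 - I).

Res(f, 1/2 - I) = ((-3/2 + I)*exp(1/2 - I))/(-3/2 - 5*I/3) = (21/181 - 144*I/181)*exp(1/2 - I)

Final answer: (21/181 - 144*I/181)*exp(1/2 - I)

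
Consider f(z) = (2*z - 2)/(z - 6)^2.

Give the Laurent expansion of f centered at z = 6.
Put w = z - (6), i.e. z = w + 6. The denominator is w^2, so it suffices to rewrite the numerator in powers of w.

P(z) = 2*z - 2
P(w + 6) = 10 + 2*w

Dividing each term by w^2:
  f = 10/w^2 + 2/w

Substituting back w = z - 6:
  f(z) = 10/(z - 6)^2 + 2/(z - 6)

The series is finite because the numerator is a polynomial; the negative powers form the principal part, and the coefficient of 1/(z - 6) gives Res(f, 6) = 2.

Final answer: 10/(z - 6)^2 + 2/(z - 6)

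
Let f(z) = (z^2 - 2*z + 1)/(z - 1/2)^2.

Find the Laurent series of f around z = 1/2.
1/(4*(z - 1/2)^2) - 1/(z - 1/2) + 1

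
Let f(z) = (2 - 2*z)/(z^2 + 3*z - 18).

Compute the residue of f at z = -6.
-14/9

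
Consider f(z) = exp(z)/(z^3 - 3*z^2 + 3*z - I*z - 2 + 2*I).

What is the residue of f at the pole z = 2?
Write f(z) = P(z)/Q(z) with P(z) = exp(z) and Q(z) = z^3 - 3*z^2 + 3*z - I*z - 2 + 2*I.
The denominator factors as Q(z) = (z + I)*(z - 2)*(z - 1 - I), so z = 2 is a simple zero of Q and P is analytic there; z = 2 is therefore a simple pole and
  Res(f, z₀) = P(z₀)/Q'(z₀).

Q'(z) = 3*z^2 - 6*z + 3 - I, so Q'(2) = 3 - I.
P(2) = exp(2).

Res(f, 2) = (exp(2))/(3 - I) = (3/10 + I/10)*exp(2)

Final answer: (3/10 + I/10)*exp(2)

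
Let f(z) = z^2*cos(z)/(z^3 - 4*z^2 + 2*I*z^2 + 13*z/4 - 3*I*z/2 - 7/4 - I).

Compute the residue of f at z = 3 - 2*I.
Write f(z) = P(z)/Q(z) with P(z) = z^2*cos(z) and Q(z) = z^3 - 4*z^2 + 2*I*z^2 + 13*z/4 - 3*I*z/2 - 7/4 - I.
The denominator factors as Q(z) = (z - 3 + 2*I)*(z - I/2)*(z - 1 + I/2), so z = 3 - 2*I is a simple zero of Q and P is analytic there; z = 3 - 2*I is therefore a simple pole and
  Res(f, z₀) = P(z₀)/Q'(z₀).

Q'(z) = 3*z^2 - 8*z + 4*I*z + 13/4 - 3*I/2, so Q'(3 - 2*I) = 9/4 - 19*I/2.
P(3 - 2*I) = (5 - 12*I)*cos(3 - 2*I).

Res(f, 3 - 2*I) = ((5 - 12*I)*cos(3 - 2*I))/(9/4 - 19*I/2) = (2004/1525 + 328*I/1525)*cos(3 - 2*I)

Final answer: (2004/1525 + 328*I/1525)*cos(3 - 2*I)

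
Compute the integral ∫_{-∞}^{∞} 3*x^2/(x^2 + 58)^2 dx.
Let f(z) = 3*z^2/(z^2 + 58)^2. The denominator has no real zeros and deg Q - deg P = 2 ≥ 2, so the integral of f over the upper semicircle |z| = R tends to 0 as R → ∞. Closing the contour in the upper half-plane,
  ∫_{-∞}^{∞} f(x) dx = 2πi · Σ Res(f, z_k)  over the poles with Im z_k > 0.

Zeros of the denominator: z^2 + 58 = 0 gives z = ±sqrt(58)*I.
Upper half-plane: z = sqrt(58)*I (a pole of order 2).

Write f(z) = g(z)/(z - sqrt(58)*I)^2 with g(z) = 3*z^2/(z + sqrt(58)*I)^2. For a double pole, Res(f, z₀) = g'(z₀):
  g'(z) = 6*sqrt(58)*I*z/(z + sqrt(58)*I)^3
  Res(f, sqrt(58)*I) = g'(sqrt(58)*I) = -3*sqrt(58)*I/232

∫_{-∞}^{∞} f(x) dx = 2πi · (-3*sqrt(58)*I/232) = 3*sqrt(58)*pi/116

Final answer: 3*sqrt(58)*pi/116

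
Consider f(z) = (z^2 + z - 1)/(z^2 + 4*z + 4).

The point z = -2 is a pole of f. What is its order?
Factor the denominator:
  z^2 + 4*z + 4 = (z + 2)^2

The numerator P(z) = z^2 + z - 1 has P(-2) = 1 ≠ 0, so no factor of (z + 2) cancels.
Near z = -2 we can therefore write f(z) = g(z)/(z + 2)^2 with g analytic at -2 and g(-2) ≠ 0 (g is just the numerator).

Hence z = -2 is a pole of order 2.

Final answer: 2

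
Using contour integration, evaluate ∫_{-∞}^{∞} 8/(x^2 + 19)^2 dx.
Let f(z) = 8/(z^2 + 19)^2. The denominator has no real zeros and deg Q - deg P = 4 ≥ 2, so the integral of f over the upper semicircle |z| = R tends to 0 as R → ∞. Closing the contour in the upper half-plane,
  ∫_{-∞}^{∞} f(x) dx = 2πi · Σ Res(f, z_k)  over the poles with Im z_k > 0.

Zeros of the denominator: z^2 + 19 = 0 gives z = ±sqrt(19)*I.
Upper half-plane: z = sqrt(19)*I (a pole of order 2).

Write f(z) = g(z)/(z - sqrt(19)*I)^2 with g(z) = 8/(z + sqrt(19)*I)^2. For a double pole, Res(f, z₀) = g'(z₀):
  g'(z) = -16/(z + sqrt(19)*I)^3
  Res(f, sqrt(19)*I) = g'(sqrt(19)*I) = -2*sqrt(19)*I/361

∫_{-∞}^{∞} f(x) dx = 2πi · (-2*sqrt(19)*I/361) = 4*sqrt(19)*pi/361

Final answer: 4*sqrt(19)*pi/361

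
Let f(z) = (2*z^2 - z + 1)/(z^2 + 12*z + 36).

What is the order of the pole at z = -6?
Factor the denominator:
  z^2 + 12*z + 36 = (z + 6)^2

The numerator P(z) = 2*z^2 - z + 1 has P(-6) = 79 ≠ 0, so no factor of (z + 6) cancels.
Near z = -6 we can therefore write f(z) = g(z)/(z + 6)^2 with g analytic at -6 and g(-6) ≠ 0 (g is just the numerator).

Hence z = -6 is a pole of order 2.

Final answer: 2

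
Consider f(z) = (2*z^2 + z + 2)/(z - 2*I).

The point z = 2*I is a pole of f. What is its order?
Factor the denominator:
  z - 2*I = (z - 2*I)

The numerator P(z) = 2*z^2 + z + 2 has P(2*I) = -6 + 2*I ≠ 0, so no factor of (z - 2*I) cancels.
Near z = 2*I we can therefore write f(z) = g(z)/(z - 2*I) with g analytic at 2*I and g(2*I) ≠ 0 (g is just the numerator).

Hence z = 2*I is a pole of order 1.

Final answer: 1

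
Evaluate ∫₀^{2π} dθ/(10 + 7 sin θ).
Call the integral J. The integrand is 2π-periodic and we integrate over a full period, so shifting θ does not change the value (θ → θ + π/2 turns sin θ into cos θ). Hence
  J = ∫₀^{2π} dθ/(10 + 7 cos θ).
Put z = e^{iθ}: then cos θ = (z + 1/z)/2, dθ = dz/(iz), and z runs once counterclockwise around |z| = 1:
  J = ∮_{|z|=1} 1/(10 + 7*(z + 1/z)/2) · dz/(iz) = (2/i) ∮_{|z|=1} dz/(7*z^2 + 20*z + 7).
The roots of 7*z^2 + 20*z + 7 are z = (-10 ± sqrt(10^2 - 7^2))/7, with sqrt(51) = sqrt(51); their product is 1, so only z₊ = -10/7 + sqrt(51)/7 lies inside the unit circle (z₋ = -10/7 - sqrt(51)/7 lies outside).
z₊ is a simple zero of q(z) = 7*z^2 + 20*z + 7, so Res(1/q, z₊) = 1/q'(z₊) with q'(z) = 14*z + 20; and q'(z₊) = 7*(z₊ - z₋) = 2*sqrt(51).
Therefore J = (2/i) · 2πi · 1/(2*sqrt(51)) = 2*pi/(sqrt(51)) = 2*sqrt(51)*pi/51

Final answer: 2*sqrt(51)*pi/51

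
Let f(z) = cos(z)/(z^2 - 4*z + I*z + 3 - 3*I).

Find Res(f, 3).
(2/5 - I/5)*cos(3)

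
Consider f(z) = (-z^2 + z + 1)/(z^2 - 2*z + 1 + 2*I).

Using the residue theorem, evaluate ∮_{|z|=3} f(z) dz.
By the residue theorem, ∮_C f(z) dz = 2πi · (sum of the residues of f at the poles inside |z| = 3).

The denominator factors as (z - I)*(z - 2 + I), so the singularities of f are simple poles at z = I, z = 2 - I.
  |I|² = 1 < 9 = 3², so this pole is inside the contour.
  |2 - I|² = 5 < 9 = 3², so this pole is inside the contour.

With P(z) = -z^2 + z + 1 and Q(z) = z^2 - 2*z + 1 + 2*I, each pole is simple, so Res(f, z₀) = P(z₀)/Q'(z₀) with Q'(z) = 2*z - 2.
  Res(f, I) = P(I)/Q'(I) = (2 + I)/(-2 + 2*I) = -1/4 - 3*I/4
  Res(f, 2 - I) = P(2 - I)/Q'(2 - I) = (3*I)/(2 - 2*I) = -3/4 + 3*I/4

Sum of residues inside C: -1
∮_C f(z) dz = 2πi · (-1) = -2*I*pi

Final answer: -2*I*pi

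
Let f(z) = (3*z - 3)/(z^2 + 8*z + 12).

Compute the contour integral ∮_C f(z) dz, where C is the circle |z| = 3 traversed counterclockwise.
-9*I*pi/2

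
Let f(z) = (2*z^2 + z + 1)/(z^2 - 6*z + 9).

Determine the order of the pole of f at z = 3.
2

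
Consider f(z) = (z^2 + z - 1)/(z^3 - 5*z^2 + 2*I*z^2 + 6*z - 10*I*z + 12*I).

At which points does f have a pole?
{-2*I, 2, 3}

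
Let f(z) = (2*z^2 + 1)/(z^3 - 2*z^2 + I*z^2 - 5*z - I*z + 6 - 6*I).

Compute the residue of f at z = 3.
38/25 - 19*I/25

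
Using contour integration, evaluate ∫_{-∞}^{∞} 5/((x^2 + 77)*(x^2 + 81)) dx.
Let f(z) = 5/((z^2 + 77)*(z^2 + 81)). The denominator has no real zeros and deg Q - deg P = 4 ≥ 2, so the integral of f over the upper semicircle |z| = R tends to 0 as R → ∞. Closing the contour in the upper half-plane,
  ∫_{-∞}^{∞} f(x) dx = 2πi · Σ Res(f, z_k)  over the poles with Im z_k > 0.

Zeros of the denominator: z^2 + 77 = 0 gives z = ±sqrt(77)*I; z^2 + 81 = 0 gives z = ±9*I.
Upper half-plane: z = 9*I, z = sqrt(77)*I (simple).

Each pole is a simple zero of Q(z) = z^4 + 158*z^2 + 6237, so Res(f, z₀) = P(z₀)/Q'(z₀) with P(z) = 5, Q'(z) = 4*z^3 + 316*z:
  Res(f, 9*I) = (5)/(-72*I) = 5*I/72
  Res(f, sqrt(77)*I) = (5)/(8*sqrt(77)*I) = -5*sqrt(77)*I/616

Sum of residues: 5*I*(77 - 9*sqrt(77))/5544
∫_{-∞}^{∞} f(x) dx = 2πi · (5*I*(77 - 9*sqrt(77))/5544) = 5*pi*(-77 + 9*sqrt(77))/2772

Final answer: 5*pi*(-77 + 9*sqrt(77))/2772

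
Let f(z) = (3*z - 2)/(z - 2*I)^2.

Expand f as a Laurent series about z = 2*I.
(-2 + 6*I)/(z - 2*I)^2 + 3/(z - 2*I)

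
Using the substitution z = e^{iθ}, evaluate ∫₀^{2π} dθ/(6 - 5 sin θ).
2*sqrt(11)*pi/11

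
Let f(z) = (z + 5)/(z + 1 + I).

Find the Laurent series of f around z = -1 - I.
(4 - I)/(z + 1 + I) + 1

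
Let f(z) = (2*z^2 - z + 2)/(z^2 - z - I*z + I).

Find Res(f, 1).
Write f(z) = P(z)/Q(z) with P(z) = 2*z^2 - z + 2 and Q(z) = z^2 - z - I*z + I.
The denominator factors as Q(z) = (z - 1)*(z - I), so z = 1 is a simple zero of Q and P is analytic there; z = 1 is therefore a simple pole and
  Res(f, z₀) = P(z₀)/Q'(z₀).

Q'(z) = 2*z - 1 - I, so Q'(1) = 1 - I.
P(1) = 3.

Res(f, 1) = (3)/(1 - I) = 3/2 + 3*I/2

Final answer: 3/2 + 3*I/2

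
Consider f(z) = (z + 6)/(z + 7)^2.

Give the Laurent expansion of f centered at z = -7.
-1/(z + 7)^2 + 1/(z + 7)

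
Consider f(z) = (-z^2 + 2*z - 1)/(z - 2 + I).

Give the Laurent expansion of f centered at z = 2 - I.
Put w = z - (2 - I), i.e. z = w + 2 - I. The denominator is w, so it suffices to rewrite the numerator in powers of w.

P(z) = -z^2 + 2*z - 1
P(w + 2 - I) = 2*I + (-2 + 2*I)*w - w^2

Dividing each term by w:
  f = 2*I/w - 2 + 2*I - w

Substituting back w = z - 2 + I:
  f(z) = 2*I/(z - 2 + I) - 2 + 2*I - (z - 2 + I)

The series is finite because the numerator is a polynomial; the negative powers form the principal part, and the coefficient of 1/(z - 2 + I) gives Res(f, 2 - I) = 2*I.

Final answer: 2*I/(z - 2 + I) - 2 + 2*I - (z - 2 + I)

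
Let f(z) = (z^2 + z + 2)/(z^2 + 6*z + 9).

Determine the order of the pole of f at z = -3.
Factor the denominator:
  z^2 + 6*z + 9 = (z + 3)^2

The numerator P(z) = z^2 + z + 2 has P(-3) = 8 ≠ 0, so no factor of (z + 3) cancels.
Near z = -3 we can therefore write f(z) = g(z)/(z + 3)^2 with g analytic at -3 and g(-3) ≠ 0 (g is just the numerator).

Hence z = -3 is a pole of order 2.

Final answer: 2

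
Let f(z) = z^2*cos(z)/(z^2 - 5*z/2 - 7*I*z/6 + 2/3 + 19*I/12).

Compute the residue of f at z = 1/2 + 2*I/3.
Write f(z) = P(z)/Q(z) with P(z) = z^2*cos(z) and Q(z) = z^2 - 5*z/2 - 7*I*z/6 + 2/3 + 19*I/12.
The denominator factors as Q(z) = (z - 1/2 - 2*I/3)*(z - 2 - I/2), so z = 1/2 + 2*I/3 is a simple zero of Q and P is analytic there; z = 1/2 + 2*I/3 is therefore a simple pole and
  Res(f, z₀) = P(z₀)/Q'(z₀).

Q'(z) = 2*z - 5/2 - 7*I/6, so Q'(1/2 + 2*I/3) = -3/2 + I/6.
P(1/2 + 2*I/3) = (-7/36 + 2*I/3)*cos(1/2 + 2*I/3).

Res(f, 1/2 + 2*I/3) = ((-7/36 + 2*I/3)*cos(1/2 + 2*I/3))/(-3/2 + I/6) = (29/164 - 209*I/492)*cos(1/2 + 2*I/3)

Final answer: (29/164 - 209*I/492)*cos(1/2 + 2*I/3)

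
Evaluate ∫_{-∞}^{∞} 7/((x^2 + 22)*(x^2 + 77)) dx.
Let f(z) = 7/((z^2 + 22)*(z^2 + 77)). The denominator has no real zeros and deg Q - deg P = 4 ≥ 2, so the integral of f over the upper semicircle |z| = R tends to 0 as R → ∞. Closing the contour in the upper half-plane,
  ∫_{-∞}^{∞} f(x) dx = 2πi · Σ Res(f, z_k)  over the poles with Im z_k > 0.

Zeros of the denominator: z^2 + 22 = 0 gives z = ±sqrt(22)*I; z^2 + 77 = 0 gives z = ±sqrt(77)*I.
Upper half-plane: z = sqrt(22)*I, z = sqrt(77)*I (simple).

Each pole is a simple zero of Q(z) = z^4 + 99*z^2 + 1694, so Res(f, z₀) = P(z₀)/Q'(z₀) with P(z) = 7, Q'(z) = 4*z^3 + 198*z:
  Res(f, sqrt(22)*I) = (7)/(110*sqrt(22)*I) = -7*sqrt(22)*I/2420
  Res(f, sqrt(77)*I) = (7)/(-110*sqrt(77)*I) = sqrt(77)*I/1210

Sum of residues: I*(-7*sqrt(22) + 2*sqrt(77))/2420
∫_{-∞}^{∞} f(x) dx = 2πi · (I*(-7*sqrt(22) + 2*sqrt(77))/2420) = pi*(-2*sqrt(77) + 7*sqrt(22))/1210

Final answer: pi*(-2*sqrt(77) + 7*sqrt(22))/1210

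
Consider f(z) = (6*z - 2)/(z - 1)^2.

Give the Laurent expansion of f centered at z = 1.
Put w = z - (1), i.e. z = w + 1. The denominator is w^2, so it suffices to rewrite the numerator in powers of w.

P(z) = 6*z - 2
P(w + 1) = 4 + 6*w

Dividing each term by w^2:
  f = 4/w^2 + 6/w

Substituting back w = z - 1:
  f(z) = 4/(z - 1)^2 + 6/(z - 1)

The series is finite because the numerator is a polynomial; the negative powers form the principal part, and the coefficient of 1/(z - 1) gives Res(f, 1) = 6.

Final answer: 4/(z - 1)^2 + 6/(z - 1)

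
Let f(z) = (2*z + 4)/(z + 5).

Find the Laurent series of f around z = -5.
Put w = z - (-5), i.e. z = w - 5. The denominator is w, so it suffices to rewrite the numerator in powers of w.

P(z) = 2*z + 4
P(w - 5) = -6 + 2*w

Dividing each term by w:
  f = -6/w + 2

Substituting back w = z + 5:
  f(z) = -6/(z + 5) + 2

The series is finite because the numerator is a polynomial; the negative powers form the principal part, and the coefficient of 1/(z + 5) gives Res(f, -5) = -6.

Final answer: -6/(z + 5) + 2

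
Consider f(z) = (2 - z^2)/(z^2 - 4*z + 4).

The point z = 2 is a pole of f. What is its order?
Factor the denominator:
  z^2 - 4*z + 4 = (z - 2)^2

The numerator P(z) = 2 - z^2 has P(2) = -2 ≠ 0, so no factor of (z - 2) cancels.
Near z = 2 we can therefore write f(z) = g(z)/(z - 2)^2 with g analytic at 2 and g(2) ≠ 0 (g is just the numerator).

Hence z = 2 is a pole of order 2.

Final answer: 2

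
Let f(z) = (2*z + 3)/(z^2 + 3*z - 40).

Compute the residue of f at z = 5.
Write f(z) = P(z)/Q(z) with P(z) = 2*z + 3 and Q(z) = z^2 + 3*z - 40.
The denominator factors as Q(z) = (z + 8)*(z - 5), so z = 5 is a simple zero of Q and P is analytic there; z = 5 is therefore a simple pole and
  Res(f, z₀) = P(z₀)/Q'(z₀).

Q'(z) = 2*z + 3, so Q'(5) = 13.
P(5) = 13.

Res(f, 5) = (13)/(13) = 1

Final answer: 1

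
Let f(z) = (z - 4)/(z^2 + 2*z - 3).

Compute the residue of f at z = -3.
7/4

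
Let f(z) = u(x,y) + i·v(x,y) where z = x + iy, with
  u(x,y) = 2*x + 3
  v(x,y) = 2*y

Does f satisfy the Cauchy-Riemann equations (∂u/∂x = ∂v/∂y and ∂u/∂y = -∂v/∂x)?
∂u/∂x = 2
∂v/∂y = 2
∂u/∂y = 0
∂v/∂x = 0
∂u/∂x = ∂v/∂y and ∂u/∂y = -∂v/∂x hold identically; f is analytic.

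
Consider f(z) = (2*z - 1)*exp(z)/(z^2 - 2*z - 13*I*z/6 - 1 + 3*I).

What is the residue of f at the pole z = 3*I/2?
Write f(z) = P(z)/Q(z) with P(z) = (2*z - 1)*exp(z) and Q(z) = z^2 - 2*z - 13*I*z/6 - 1 + 3*I.
The denominator factors as Q(z) = (z - 3*I/2)*(z - 2 - 2*I/3), so z = 3*I/2 is a simple zero of Q and P is analytic there; z = 3*I/2 is therefore a simple pole and
  Res(f, z₀) = P(z₀)/Q'(z₀).

Q'(z) = 2*z - 2 - 13*I/6, so Q'(3*I/2) = -2 + 5*I/6.
P(3*I/2) = (-1 + 3*I)*exp(3*I/2).

Res(f, 3*I/2) = ((-1 + 3*I)*exp(3*I/2))/(-2 + 5*I/6) = (162/169 - 186*I/169)*exp(3*I/2)

Final answer: (162/169 - 186*I/169)*exp(3*I/2)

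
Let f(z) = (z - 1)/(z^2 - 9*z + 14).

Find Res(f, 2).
Write f(z) = P(z)/Q(z) with P(z) = z - 1 and Q(z) = z^2 - 9*z + 14.
The denominator factors as Q(z) = (z - 2)*(z - 7), so z = 2 is a simple zero of Q and P is analytic there; z = 2 is therefore a simple pole and
  Res(f, z₀) = P(z₀)/Q'(z₀).

Q'(z) = 2*z - 9, so Q'(2) = -5.
P(2) = 1.

Res(f, 2) = (1)/(-5) = -1/5

Final answer: -1/5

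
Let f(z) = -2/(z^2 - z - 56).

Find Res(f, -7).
Write f(z) = P(z)/Q(z) with P(z) = -2 and Q(z) = z^2 - z - 56.
The denominator factors as Q(z) = (z - 8)*(z + 7), so z = -7 is a simple zero of Q and P is analytic there; z = -7 is therefore a simple pole and
  Res(f, z₀) = P(z₀)/Q'(z₀).

Q'(z) = 2*z - 1, so Q'(-7) = -15.
P(-7) = -2.

Res(f, -7) = (-2)/(-15) = 2/15

Final answer: 2/15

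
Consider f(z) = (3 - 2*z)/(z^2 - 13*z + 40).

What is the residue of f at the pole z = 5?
Write f(z) = P(z)/Q(z) with P(z) = 3 - 2*z and Q(z) = z^2 - 13*z + 40.
The denominator factors as Q(z) = (z - 5)*(z - 8), so z = 5 is a simple zero of Q and P is analytic there; z = 5 is therefore a simple pole and
  Res(f, z₀) = P(z₀)/Q'(z₀).

Q'(z) = 2*z - 13, so Q'(5) = -3.
P(5) = -7.

Res(f, 5) = (-7)/(-3) = 7/3

Final answer: 7/3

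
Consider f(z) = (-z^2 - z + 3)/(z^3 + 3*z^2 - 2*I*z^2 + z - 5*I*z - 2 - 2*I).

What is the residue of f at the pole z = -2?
1/10 - 3*I/10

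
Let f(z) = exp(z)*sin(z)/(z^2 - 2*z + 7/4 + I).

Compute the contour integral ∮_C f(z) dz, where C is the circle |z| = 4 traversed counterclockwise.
By the residue theorem, ∮_C f(z) dz = 2πi · (sum of the residues of f at the poles inside |z| = 4).

The denominator factors as (z - 1/2 - I)*(z - 3/2 + I), so the singularities of f are simple poles at z = 1/2 + I, z = 3/2 - I.
  |1/2 + I|² = 5/4 < 16 = 4², so this pole is inside the contour.
  |3/2 - I|² = 13/4 < 16 = 4², so this pole is inside the contour.

With P(z) = exp(z)*sin(z) and Q(z) = z^2 - 2*z + 7/4 + I, each pole is simple, so Res(f, z₀) = P(z₀)/Q'(z₀) with Q'(z) = 2*z - 2.
  Res(f, 1/2 + I) = P(1/2 + I)/Q'(1/2 + I) = (exp(1/2 + I)*sin(1/2 + I))/(-1 + 2*I) = (-1/5 - 2*I/5)*exp(1/2 + I)*sin(1/2 + I)
  Res(f, 3/2 - I) = P(3/2 - I)/Q'(3/2 - I) = (exp(3/2 - I)*sin(3/2 - I))/(1 - 2*I) = (1/5 + 2*I/5)*exp(3/2 - I)*sin(3/2 - I)

Sum of residues inside C: (-1/5 - 2*I/5)*exp(1/2 + I)*sin(1/2 + I) + (1/5 + 2*I/5)*exp(3/2 - I)*sin(3/2 - I)
∮_C f(z) dz = 2πi · ((-1/5 - 2*I/5)*exp(1/2 + I)*sin(1/2 + I) + (1/5 + 2*I/5)*exp(3/2 - I)*sin(3/2 - I)) = pi*(4/5 - 2*I/5)*exp(1/2 + I)*sin(1/2 + I) + pi*(-4/5 + 2*I/5)*exp(3/2 - I)*sin(3/2 - I)

Final answer: pi*(4/5 - 2*I/5)*exp(1/2 + I)*sin(1/2 + I) + pi*(-4/5 + 2*I/5)*exp(3/2 - I)*sin(3/2 - I)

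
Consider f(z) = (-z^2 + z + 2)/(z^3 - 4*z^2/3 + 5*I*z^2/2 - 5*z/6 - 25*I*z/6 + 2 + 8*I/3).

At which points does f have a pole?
The singularities of f are the zeros of the denominator. Factoring,
  z^3 - 4*z^2/3 + 5*I*z^2/2 - 5*z/6 - 25*I*z/6 + 2 + 8*I/3 = (z + 2/3 + 2*I)*(z - 1 - I/2)*(z - 1 + I)
so the candidates are z = -2/3 - 2*I, z = 1 + I/2, z = 1 - I.

Check the numerator P(z) = -z^2 + z + 2 at each one:
  P(-2/3 - 2*I) = 44/9 - 14*I/3 ≠ 0, so z = -2/3 - 2*I is a (simple) pole.
  P(1 + I/2) = 9/4 - I/2 ≠ 0, so z = 1 + I/2 is a (simple) pole.
  P(1 - I) = 3 + I ≠ 0, so z = 1 - I is a (simple) pole.

Poles of f: {-2/3 - 2*I, 1 - I, 1 + I/2}

Final answer: {-2/3 - 2*I, 1 - I, 1 + I/2}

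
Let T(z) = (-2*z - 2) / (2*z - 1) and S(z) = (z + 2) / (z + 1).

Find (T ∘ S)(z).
(-4*z - 6)/(z + 3)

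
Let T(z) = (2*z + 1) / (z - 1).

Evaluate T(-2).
Substitute z = -2:
  numerator:   2*(-2) + 1 = -3
  denominator: (-2) - 1 = -3
T(-2) = (-3)/(-3) = 1

Final answer: 1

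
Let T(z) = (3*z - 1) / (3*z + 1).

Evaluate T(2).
Substitute z = 2:
  numerator:   3*(2) - 1 = 5
  denominator: 3*(2) + 1 = 7
T(2) = (5)/(7) = 5/7

Final answer: 5/7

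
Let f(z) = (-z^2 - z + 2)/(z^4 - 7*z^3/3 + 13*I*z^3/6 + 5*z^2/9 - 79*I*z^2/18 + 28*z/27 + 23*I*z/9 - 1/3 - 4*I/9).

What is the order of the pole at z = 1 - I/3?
Factor the denominator:
  z^4 - 7*z^3/3 + 13*I*z^3/6 + 5*z^2/9 - 79*I*z^2/18 + 28*z/27 + 23*I*z/9 - 1/3 - 4*I/9 = (z - 1 + I/3)^2*(z + 3*I/2)*(z - 1/3)

The numerator P(z) = -z^2 - z + 2 has P(1 - I/3) = 1/9 + I ≠ 0, so no factor of (z - 1 + I/3) cancels.
Near z = 1 - I/3 we can therefore write f(z) = g(z)/(z - 1 + I/3)^2 with g analytic at 1 - I/3 and g(1 - I/3) ≠ 0 (g is the numerator divided by the remaining denominator factors).

Hence z = 1 - I/3 is a pole of order 2.

Final answer: 2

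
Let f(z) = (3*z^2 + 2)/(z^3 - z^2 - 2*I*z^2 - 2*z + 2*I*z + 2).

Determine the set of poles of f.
The singularities of f are the zeros of the denominator. Factoring,
  z^3 - z^2 - 2*I*z^2 - 2*z + 2*I*z + 2 = (z - 1 - I)*(z + 1 - I)*(z - 1)
so the candidates are z = 1 + I, z = -1 + I, z = 1.

Check the numerator P(z) = 3*z^2 + 2 at each one:
  P(1 + I) = 2 + 6*I ≠ 0, so z = 1 + I is a (simple) pole.
  P(-1 + I) = 2 - 6*I ≠ 0, so z = -1 + I is a (simple) pole.
  P(1) = 5 ≠ 0, so z = 1 is a (simple) pole.

Poles of f: {-1 + I, 1, 1 + I}

Final answer: {-1 + I, 1, 1 + I}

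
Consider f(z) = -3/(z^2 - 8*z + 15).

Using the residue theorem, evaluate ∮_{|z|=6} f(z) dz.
By the residue theorem, ∮_C f(z) dz = 2πi · (sum of the residues of f at the poles inside |z| = 6).

The denominator factors as (z - 5)*(z - 3), so the singularities of f are simple poles at z = 5, z = 3.
  |5|² = 25 < 36 = 6², so this pole is inside the contour.
  |3|² = 9 < 36 = 6², so this pole is inside the contour.

With P(z) = -3 and Q(z) = z^2 - 8*z + 15, each pole is simple, so Res(f, z₀) = P(z₀)/Q'(z₀) with Q'(z) = 2*z - 8.
  Res(f, 5) = P(5)/Q'(5) = (-3)/(2) = -3/2
  Res(f, 3) = P(3)/Q'(3) = (-3)/(-2) = 3/2

Sum of residues inside C: 0
∮_C f(z) dz = 2πi · (0) = 0

Final answer: 0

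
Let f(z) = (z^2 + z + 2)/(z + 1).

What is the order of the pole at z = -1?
1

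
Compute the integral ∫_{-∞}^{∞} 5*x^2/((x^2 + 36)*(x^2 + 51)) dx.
Let f(z) = 5*z^2/((z^2 + 36)*(z^2 + 51)). The denominator has no real zeros and deg Q - deg P = 2 ≥ 2, so the integral of f over the upper semicircle |z| = R tends to 0 as R → ∞. Closing the contour in the upper half-plane,
  ∫_{-∞}^{∞} f(x) dx = 2πi · Σ Res(f, z_k)  over the poles with Im z_k > 0.

Zeros of the denominator: z^2 + 51 = 0 gives z = ±sqrt(51)*I; z^2 + 36 = 0 gives z = ±6*I.
Upper half-plane: z = 6*I, z = sqrt(51)*I (simple).

Each pole is a simple zero of Q(z) = z^4 + 87*z^2 + 1836, so Res(f, z₀) = P(z₀)/Q'(z₀) with P(z) = 5*z^2, Q'(z) = 4*z^3 + 174*z:
  Res(f, 6*I) = (-180)/(180*I) = I
  Res(f, sqrt(51)*I) = (-255)/(-30*sqrt(51)*I) = -sqrt(51)*I/6

Sum of residues: I*(6 - sqrt(51))/6
∫_{-∞}^{∞} f(x) dx = 2πi · (I*(6 - sqrt(51))/6) = pi*(-6 + sqrt(51))/3

Final answer: pi*(-6 + sqrt(51))/3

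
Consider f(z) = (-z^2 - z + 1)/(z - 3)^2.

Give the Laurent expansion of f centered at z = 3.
Put w = z - (3), i.e. z = w + 3. The denominator is w^2, so it suffices to rewrite the numerator in powers of w.

P(z) = -z^2 - z + 1
P(w + 3) = -11 - 7*w - w^2

Dividing each term by w^2:
  f = -11/w^2 - 7/w - 1

Substituting back w = z - 3:
  f(z) = -11/(z - 3)^2 - 7/(z - 3) - 1

The series is finite because the numerator is a polynomial; the negative powers form the principal part, and the coefficient of 1/(z - 3) gives Res(f, 3) = -7.

Final answer: -11/(z - 3)^2 - 7/(z - 3) - 1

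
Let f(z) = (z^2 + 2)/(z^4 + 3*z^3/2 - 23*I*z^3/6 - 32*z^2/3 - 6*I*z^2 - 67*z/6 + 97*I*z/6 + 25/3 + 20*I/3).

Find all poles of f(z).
The singularities of f are the zeros of the denominator. Factoring,
  z^4 + 3*z^3/2 - 23*I*z^3/6 - 32*z^2/3 - 6*I*z^2 - 67*z/6 + 97*I*z/6 + 25/3 + 20*I/3 = (z - I)*(z - 2 - I)*(z + 1/2 - 3*I/2)*(z + 3 - I/3)
so the candidates are z = I, z = 2 + I, z = -1/2 + 3*I/2, z = -3 + I/3.

Check the numerator P(z) = z^2 + 2 at each one:
  P(I) = 1 ≠ 0, so z = I is a (simple) pole.
  P(2 + I) = 5 + 4*I ≠ 0, so z = 2 + I is a (simple) pole.
  P(-1/2 + 3*I/2) = -3*I/2 ≠ 0, so z = -1/2 + 3*I/2 is a (simple) pole.
  P(-3 + I/3) = 98/9 - 2*I ≠ 0, so z = -3 + I/3 is a (simple) pole.

Poles of f: {-3 + I/3, -1/2 + 3*I/2, I, 2 + I}

Final answer: {-3 + I/3, -1/2 + 3*I/2, I, 2 + I}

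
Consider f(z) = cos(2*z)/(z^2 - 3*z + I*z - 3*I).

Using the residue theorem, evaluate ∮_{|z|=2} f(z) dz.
pi*(-1/5 - 3*I/5)*cosh(2)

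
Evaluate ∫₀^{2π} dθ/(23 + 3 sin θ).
Call the integral J. The integrand is 2π-periodic and we integrate over a full period, so shifting θ does not change the value (θ → θ + π/2 turns sin θ into cos θ). Hence
  J = ∫₀^{2π} dθ/(23 + 3 cos θ).
Put z = e^{iθ}: then cos θ = (z + 1/z)/2, dθ = dz/(iz), and z runs once counterclockwise around |z| = 1:
  J = ∮_{|z|=1} 1/(23 + 3*(z + 1/z)/2) · dz/(iz) = (2/i) ∮_{|z|=1} dz/(3*z^2 + 46*z + 3).
The roots of 3*z^2 + 46*z + 3 are z = (-23 ± sqrt(23^2 - 3^2))/3, with sqrt(520) = 2*sqrt(130); their product is 1, so only z₊ = -23/3 + 2*sqrt(130)/3 lies inside the unit circle (z₋ = -23/3 - 2*sqrt(130)/3 lies outside).
z₊ is a simple zero of q(z) = 3*z^2 + 46*z + 3, so Res(1/q, z₊) = 1/q'(z₊) with q'(z) = 6*z + 46; and q'(z₊) = 3*(z₊ - z₋) = 4*sqrt(130).
Therefore J = (2/i) · 2πi · 1/(4*sqrt(130)) = 2*pi/(2*sqrt(130)) = sqrt(130)*pi/130

Final answer: sqrt(130)*pi/130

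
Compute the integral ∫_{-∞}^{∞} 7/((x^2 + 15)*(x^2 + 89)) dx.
Let f(z) = 7/((z^2 + 15)*(z^2 + 89)). The denominator has no real zeros and deg Q - deg P = 4 ≥ 2, so the integral of f over the upper semicircle |z| = R tends to 0 as R → ∞. Closing the contour in the upper half-plane,
  ∫_{-∞}^{∞} f(x) dx = 2πi · Σ Res(f, z_k)  over the poles with Im z_k > 0.

Zeros of the denominator: z^2 + 15 = 0 gives z = ±sqrt(15)*I; z^2 + 89 = 0 gives z = ±sqrt(89)*I.
Upper half-plane: z = sqrt(15)*I, z = sqrt(89)*I (simple).

Each pole is a simple zero of Q(z) = z^4 + 104*z^2 + 1335, so Res(f, z₀) = P(z₀)/Q'(z₀) with P(z) = 7, Q'(z) = 4*z^3 + 208*z:
  Res(f, sqrt(15)*I) = (7)/(148*sqrt(15)*I) = -7*sqrt(15)*I/2220
  Res(f, sqrt(89)*I) = (7)/(-148*sqrt(89)*I) = 7*sqrt(89)*I/13172

Sum of residues: 7*I*(-89*sqrt(15) + 15*sqrt(89))/197580
∫_{-∞}^{∞} f(x) dx = 2πi · (7*I*(-89*sqrt(15) + 15*sqrt(89))/197580) = 7*pi*(-15*sqrt(89) + 89*sqrt(15))/98790

Final answer: 7*pi*(-15*sqrt(89) + 89*sqrt(15))/98790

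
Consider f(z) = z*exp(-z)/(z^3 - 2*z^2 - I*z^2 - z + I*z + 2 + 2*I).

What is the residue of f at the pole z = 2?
Write f(z) = P(z)/Q(z) with P(z) = z*exp(-z) and Q(z) = z^3 - 2*z^2 - I*z^2 - z + I*z + 2 + 2*I.
The denominator factors as Q(z) = (z - 1 - I)*(z + 1)*(z - 2), so z = 2 is a simple zero of Q and P is analytic there; z = 2 is therefore a simple pole and
  Res(f, z₀) = P(z₀)/Q'(z₀).

Q'(z) = 3*z^2 - 4*z - 2*I*z - 1 + I, so Q'(2) = 3 - 3*I.
P(2) = 2*exp(-2).

Res(f, 2) = (2*exp(-2))/(3 - 3*I) = (1/3 + I/3)*exp(-2)

Final answer: (1/3 + I/3)*exp(-2)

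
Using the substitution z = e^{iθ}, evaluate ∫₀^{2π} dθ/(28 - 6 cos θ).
Call the integral J. The integrand is 2π-periodic and we integrate over a full period, so shifting θ does not change the value (θ → θ + π flips the sign of the trig term). Hence
  J = ∫₀^{2π} dθ/(28 + 6 cos θ).
Put z = e^{iθ}: then cos θ = (z + 1/z)/2, dθ = dz/(iz), and z runs once counterclockwise around |z| = 1:
  J = ∮_{|z|=1} 1/(28 + 6*(z + 1/z)/2) · dz/(iz) = (2/i) ∮_{|z|=1} dz/(6*z^2 + 56*z + 6).
The roots of 6*z^2 + 56*z + 6 are z = (-28 ± sqrt(28^2 - 6^2))/6, with sqrt(748) = 2*sqrt(187); their product is 1, so only z₊ = -14/3 + sqrt(187)/3 lies inside the unit circle (z₋ = -14/3 - sqrt(187)/3 lies outside).
z₊ is a simple zero of q(z) = 6*z^2 + 56*z + 6, so Res(1/q, z₊) = 1/q'(z₊) with q'(z) = 12*z + 56; and q'(z₊) = 6*(z₊ - z₋) = 4*sqrt(187).
Therefore J = (2/i) · 2πi · 1/(4*sqrt(187)) = 2*pi/(2*sqrt(187)) = sqrt(187)*pi/187

Final answer: sqrt(187)*pi/187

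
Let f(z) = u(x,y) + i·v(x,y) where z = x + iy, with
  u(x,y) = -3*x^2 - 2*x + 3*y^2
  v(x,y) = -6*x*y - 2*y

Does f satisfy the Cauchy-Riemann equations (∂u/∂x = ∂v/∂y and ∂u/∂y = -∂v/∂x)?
∂u/∂x = -6*x - 2
∂v/∂y = -6*x - 2
∂u/∂y = 6*y
∂v/∂x = -6*y
∂u/∂x = ∂v/∂y and ∂u/∂y = -∂v/∂x hold identically; f is analytic.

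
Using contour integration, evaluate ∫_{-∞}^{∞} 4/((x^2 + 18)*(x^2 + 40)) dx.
pi*(-3*sqrt(10) + 10*sqrt(2))/330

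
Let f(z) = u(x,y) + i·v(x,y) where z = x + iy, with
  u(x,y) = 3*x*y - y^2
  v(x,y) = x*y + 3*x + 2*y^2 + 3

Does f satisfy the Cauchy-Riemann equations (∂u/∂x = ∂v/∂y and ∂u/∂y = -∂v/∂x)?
∂u/∂x = 3*y
∂v/∂y = x + 4*y
∂u/∂y = 3*x - 2*y
∂v/∂x = y + 3
∂u/∂x ≠ ∂v/∂y and ∂u/∂y ≠ -∂v/∂x; the Cauchy-Riemann equations are not satisfied, so f is not analytic.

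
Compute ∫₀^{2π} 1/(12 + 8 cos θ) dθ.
Let J = ∫₀^{2π} dθ/(12 + 8 cos θ).
Put z = e^{iθ}: then cos θ = (z + 1/z)/2, dθ = dz/(iz), and z runs once counterclockwise around |z| = 1:
  J = ∮_{|z|=1} 1/(12 + 8*(z + 1/z)/2) · dz/(iz) = (2/i) ∮_{|z|=1} dz/(8*z^2 + 24*z + 8).
The roots of 8*z^2 + 24*z + 8 are z = (-12 ± sqrt(12^2 - 8^2))/8, with sqrt(80) = 4*sqrt(5); their product is 1, so only z₊ = -3/2 + sqrt(5)/2 lies inside the unit circle (z₋ = -3/2 - sqrt(5)/2 lies outside).
z₊ is a simple zero of q(z) = 8*z^2 + 24*z + 8, so Res(1/q, z₊) = 1/q'(z₊) with q'(z) = 16*z + 24; and q'(z₊) = 8*(z₊ - z₋) = 8*sqrt(5).
Therefore J = (2/i) · 2πi · 1/(8*sqrt(5)) = 2*pi/(4*sqrt(5)) = sqrt(5)*pi/10

Final answer: sqrt(5)*pi/10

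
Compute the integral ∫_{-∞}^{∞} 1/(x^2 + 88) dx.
Let f(z) = 1/(z^2 + 88). The denominator has no real zeros and deg Q - deg P = 2 ≥ 2, so the integral of f over the upper semicircle |z| = R tends to 0 as R → ∞. Closing the contour in the upper half-plane,
  ∫_{-∞}^{∞} f(x) dx = 2πi · Σ Res(f, z_k)  over the poles with Im z_k > 0.

Zeros of the denominator: z^2 + 88 = 0 gives z = ±2*sqrt(22)*I.
Upper half-plane: z = 2*sqrt(22)*I (simple).

Each pole is a simple zero of Q(z) = z^2 + 88, so Res(f, z₀) = P(z₀)/Q'(z₀) with P(z) = 1, Q'(z) = 2*z:
  Res(f, 2*sqrt(22)*I) = (1)/(4*sqrt(22)*I) = -sqrt(22)*I/88

∫_{-∞}^{∞} f(x) dx = 2πi · (-sqrt(22)*I/88) = sqrt(22)*pi/44

Final answer: sqrt(22)*pi/44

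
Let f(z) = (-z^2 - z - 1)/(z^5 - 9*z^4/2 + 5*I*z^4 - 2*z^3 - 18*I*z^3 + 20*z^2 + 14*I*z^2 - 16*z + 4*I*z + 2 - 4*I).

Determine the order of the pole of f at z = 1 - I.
4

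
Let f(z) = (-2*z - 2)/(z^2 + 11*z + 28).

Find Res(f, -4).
Write f(z) = P(z)/Q(z) with P(z) = -2*z - 2 and Q(z) = z^2 + 11*z + 28.
The denominator factors as Q(z) = (z + 4)*(z + 7), so z = -4 is a simple zero of Q and P is analytic there; z = -4 is therefore a simple pole and
  Res(f, z₀) = P(z₀)/Q'(z₀).

Q'(z) = 2*z + 11, so Q'(-4) = 3.
P(-4) = 6.

Res(f, -4) = (6)/(3) = 2

Final answer: 2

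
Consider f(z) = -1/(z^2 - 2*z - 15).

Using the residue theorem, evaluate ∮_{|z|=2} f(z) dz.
By the residue theorem, ∮_C f(z) dz = 2πi · (sum of the residues of f at the poles inside |z| = 2).

The denominator factors as (z + 3)*(z - 5), so the singularities of f are simple poles at z = -3, z = 5.
  |-3|² = 9 > 4 = 2², so this pole is outside the contour.
  |5|² = 25 > 4 = 2², so this pole is outside the contour.

No pole lies inside the contour, so f is analytic on and inside C and the integral is 0 (Cauchy's theorem).

Final answer: 0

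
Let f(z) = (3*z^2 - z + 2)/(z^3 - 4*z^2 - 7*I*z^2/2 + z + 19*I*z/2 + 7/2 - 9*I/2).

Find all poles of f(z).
The singularities of f are the zeros of the denominator. Factoring,
  z^3 - 4*z^2 - 7*I*z^2/2 + z + 19*I*z/2 + 7/2 - 9*I/2 = (z - 2 - I)*(z - 1 - I)*(z - 1 - 3*I/2)
so the candidates are z = 2 + I, z = 1 + I, z = 1 + 3*I/2.

Check the numerator P(z) = 3*z^2 - z + 2 at each one:
  P(2 + I) = 9 + 11*I ≠ 0, so z = 2 + I is a (simple) pole.
  P(1 + I) = 1 + 5*I ≠ 0, so z = 1 + I is a (simple) pole.
  P(1 + 3*I/2) = -11/4 + 15*I/2 ≠ 0, so z = 1 + 3*I/2 is a (simple) pole.

Poles of f: {1 + I, 1 + 3*I/2, 2 + I}

Final answer: {1 + I, 1 + 3*I/2, 2 + I}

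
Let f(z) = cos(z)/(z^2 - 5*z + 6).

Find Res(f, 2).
Write f(z) = P(z)/Q(z) with P(z) = cos(z) and Q(z) = z^2 - 5*z + 6.
The denominator factors as Q(z) = (z - 3)*(z - 2), so z = 2 is a simple zero of Q and P is analytic there; z = 2 is therefore a simple pole and
  Res(f, z₀) = P(z₀)/Q'(z₀).

Q'(z) = 2*z - 5, so Q'(2) = -1.
P(2) = cos(2).

Res(f, 2) = (cos(2))/(-1) = -cos(2)

Final answer: -cos(2)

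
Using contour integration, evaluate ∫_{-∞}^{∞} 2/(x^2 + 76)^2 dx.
Let f(z) = 2/(z^2 + 76)^2. The denominator has no real zeros and deg Q - deg P = 4 ≥ 2, so the integral of f over the upper semicircle |z| = R tends to 0 as R → ∞. Closing the contour in the upper half-plane,
  ∫_{-∞}^{∞} f(x) dx = 2πi · Σ Res(f, z_k)  over the poles with Im z_k > 0.

Zeros of the denominator: z^2 + 76 = 0 gives z = ±2*sqrt(19)*I.
Upper half-plane: z = 2*sqrt(19)*I (a pole of order 2).

Write f(z) = g(z)/(z - 2*sqrt(19)*I)^2 with g(z) = 2/(z + 2*sqrt(19)*I)^2. For a double pole, Res(f, z₀) = g'(z₀):
  g'(z) = -4/(z + 2*sqrt(19)*I)^3
  Res(f, 2*sqrt(19)*I) = g'(2*sqrt(19)*I) = -sqrt(19)*I/5776

∫_{-∞}^{∞} f(x) dx = 2πi · (-sqrt(19)*I/5776) = sqrt(19)*pi/2888

Final answer: sqrt(19)*pi/2888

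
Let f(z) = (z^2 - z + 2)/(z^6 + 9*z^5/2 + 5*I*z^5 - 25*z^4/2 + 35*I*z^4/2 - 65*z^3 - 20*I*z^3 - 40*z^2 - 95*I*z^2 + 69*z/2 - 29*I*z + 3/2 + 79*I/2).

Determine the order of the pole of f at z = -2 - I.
Factor the denominator:
  z^6 + 9*z^5/2 + 5*I*z^5 - 25*z^4/2 + 35*I*z^4/2 - 65*z^3 - 20*I*z^3 - 40*z^2 - 95*I*z^2 + 69*z/2 - 29*I*z + 3/2 + 79*I/2 = (z + 2 + I)^4*(z - 3 + I)*(z - 1/2)

The numerator P(z) = z^2 - z + 2 has P(-2 - I) = 7 + 5*I ≠ 0, so no factor of (z + 2 + I) cancels.
Near z = -2 - I we can therefore write f(z) = g(z)/(z + 2 + I)^4 with g analytic at -2 - I and g(-2 - I) ≠ 0 (g is the numerator divided by the remaining denominator factors).

Hence z = -2 - I is a pole of order 4.

Final answer: 4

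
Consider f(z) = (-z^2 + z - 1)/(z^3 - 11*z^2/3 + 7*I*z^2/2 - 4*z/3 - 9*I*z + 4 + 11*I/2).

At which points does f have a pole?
The singularities of f are the zeros of the denominator. Factoring,
  z^3 - 11*z^2/3 + 7*I*z^2/2 - 4*z/3 - 9*I*z + 4 + 11*I/2 = (z - 3 + 3*I/2)*(z - 1)*(z + 1/3 + 2*I)
so the candidates are z = 3 - 3*I/2, z = 1, z = -1/3 - 2*I.

Check the numerator P(z) = -z^2 + z - 1 at each one:
  P(3 - 3*I/2) = -19/4 + 15*I/2 ≠ 0, so z = 3 - 3*I/2 is a (simple) pole.
  P(1) = -1 ≠ 0, so z = 1 is a (simple) pole.
  P(-1/3 - 2*I) = 23/9 - 10*I/3 ≠ 0, so z = -1/3 - 2*I is a (simple) pole.

Poles of f: {-1/3 - 2*I, 1, 3 - 3*I/2}

Final answer: {-1/3 - 2*I, 1, 3 - 3*I/2}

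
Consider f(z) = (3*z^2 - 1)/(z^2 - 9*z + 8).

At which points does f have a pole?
{1, 8}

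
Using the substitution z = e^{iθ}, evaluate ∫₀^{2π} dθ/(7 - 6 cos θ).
Call the integral J. The integrand is 2π-periodic and we integrate over a full period, so shifting θ does not change the value (θ → θ + π flips the sign of the trig term). Hence
  J = ∫₀^{2π} dθ/(7 + 6 cos θ).
Put z = e^{iθ}: then cos θ = (z + 1/z)/2, dθ = dz/(iz), and z runs once counterclockwise around |z| = 1:
  J = ∮_{|z|=1} 1/(7 + 6*(z + 1/z)/2) · dz/(iz) = (2/i) ∮_{|z|=1} dz/(6*z^2 + 14*z + 6).
The roots of 6*z^2 + 14*z + 6 are z = (-7 ± sqrt(7^2 - 6^2))/6, with sqrt(13) = sqrt(13); their product is 1, so only z₊ = -7/6 + sqrt(13)/6 lies inside the unit circle (z₋ = -7/6 - sqrt(13)/6 lies outside).
z₊ is a simple zero of q(z) = 6*z^2 + 14*z + 6, so Res(1/q, z₊) = 1/q'(z₊) with q'(z) = 12*z + 14; and q'(z₊) = 6*(z₊ - z₋) = 2*sqrt(13).
Therefore J = (2/i) · 2πi · 1/(2*sqrt(13)) = 2*pi/(sqrt(13)) = 2*sqrt(13)*pi/13

Final answer: 2*sqrt(13)*pi/13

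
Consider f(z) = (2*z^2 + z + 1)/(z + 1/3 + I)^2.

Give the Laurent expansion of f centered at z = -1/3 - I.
(-10/9 + I/3)/(z + 1/3 + I)^2 + (-1/3 - 4*I)/(z + 1/3 + I) + 2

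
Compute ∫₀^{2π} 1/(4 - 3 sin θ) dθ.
Call the integral J. The integrand is 2π-periodic and we integrate over a full period, so shifting θ does not change the value (θ → θ + π/2 turns sin θ into cos θ; θ → θ + π flips the sign of the trig term). Hence
  J = ∫₀^{2π} dθ/(4 + 3 cos θ).
Put z = e^{iθ}: then cos θ = (z + 1/z)/2, dθ = dz/(iz), and z runs once counterclockwise around |z| = 1:
  J = ∮_{|z|=1} 1/(4 + 3*(z + 1/z)/2) · dz/(iz) = (2/i) ∮_{|z|=1} dz/(3*z^2 + 8*z + 3).
The roots of 3*z^2 + 8*z + 3 are z = (-4 ± sqrt(4^2 - 3^2))/3, with sqrt(7) = sqrt(7); their product is 1, so only z₊ = -4/3 + sqrt(7)/3 lies inside the unit circle (z₋ = -4/3 - sqrt(7)/3 lies outside).
z₊ is a simple zero of q(z) = 3*z^2 + 8*z + 3, so Res(1/q, z₊) = 1/q'(z₊) with q'(z) = 6*z + 8; and q'(z₊) = 3*(z₊ - z₋) = 2*sqrt(7).
Therefore J = (2/i) · 2πi · 1/(2*sqrt(7)) = 2*pi/(sqrt(7)) = 2*sqrt(7)*pi/7

Final answer: 2*sqrt(7)*pi/7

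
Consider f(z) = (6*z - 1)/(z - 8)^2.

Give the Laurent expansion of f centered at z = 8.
Put w = z - (8), i.e. z = w + 8. The denominator is w^2, so it suffices to rewrite the numerator in powers of w.

P(z) = 6*z - 1
P(w + 8) = 47 + 6*w

Dividing each term by w^2:
  f = 47/w^2 + 6/w

Substituting back w = z - 8:
  f(z) = 47/(z - 8)^2 + 6/(z - 8)

The series is finite because the numerator is a polynomial; the negative powers form the principal part, and the coefficient of 1/(z - 8) gives Res(f, 8) = 6.

Final answer: 47/(z - 8)^2 + 6/(z - 8)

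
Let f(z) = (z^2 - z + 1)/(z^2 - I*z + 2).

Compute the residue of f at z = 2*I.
Write f(z) = P(z)/Q(z) with P(z) = z^2 - z + 1 and Q(z) = z^2 - I*z + 2.
The denominator factors as Q(z) = (z - 2*I)*(z + I), so z = 2*I is a simple zero of Q and P is analytic there; z = 2*I is therefore a simple pole and
  Res(f, z₀) = P(z₀)/Q'(z₀).

Q'(z) = 2*z - I, so Q'(2*I) = 3*I.
P(2*I) = -3 - 2*I.

Res(f, 2*I) = (-3 - 2*I)/(3*I) = -2/3 + I

Final answer: -2/3 + I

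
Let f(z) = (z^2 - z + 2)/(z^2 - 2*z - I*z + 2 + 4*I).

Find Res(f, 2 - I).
Write f(z) = P(z)/Q(z) with P(z) = z^2 - z + 2 and Q(z) = z^2 - 2*z - I*z + 2 + 4*I.
The denominator factors as Q(z) = (z - 2 + I)*(z - 2*I), so z = 2 - I is a simple zero of Q and P is analytic there; z = 2 - I is therefore a simple pole and
  Res(f, z₀) = P(z₀)/Q'(z₀).

Q'(z) = 2*z - 2 - I, so Q'(2 - I) = 2 - 3*I.
P(2 - I) = 3 - 3*I.

Res(f, 2 - I) = (3 - 3*I)/(2 - 3*I) = 15/13 + 3*I/13

Final answer: 15/13 + 3*I/13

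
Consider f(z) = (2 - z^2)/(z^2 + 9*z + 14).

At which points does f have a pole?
The singularities of f are the zeros of the denominator. Factoring,
  z^2 + 9*z + 14 = (z + 2)*(z + 7)
so the candidates are z = -2, z = -7.

Check the numerator P(z) = 2 - z^2 at each one:
  P(-2) = -2 ≠ 0, so z = -2 is a (simple) pole.
  P(-7) = -47 ≠ 0, so z = -7 is a (simple) pole.

Poles of f: {-7, -2}

Final answer: {-7, -2}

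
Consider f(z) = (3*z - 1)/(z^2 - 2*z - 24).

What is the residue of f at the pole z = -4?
Write f(z) = P(z)/Q(z) with P(z) = 3*z - 1 and Q(z) = z^2 - 2*z - 24.
The denominator factors as Q(z) = (z - 6)*(z + 4), so z = -4 is a simple zero of Q and P is analytic there; z = -4 is therefore a simple pole and
  Res(f, z₀) = P(z₀)/Q'(z₀).

Q'(z) = 2*z - 2, so Q'(-4) = -10.
P(-4) = -13.

Res(f, -4) = (-13)/(-10) = 13/10

Final answer: 13/10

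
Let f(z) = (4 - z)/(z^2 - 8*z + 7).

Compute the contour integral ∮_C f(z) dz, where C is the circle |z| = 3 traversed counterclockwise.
-I*pi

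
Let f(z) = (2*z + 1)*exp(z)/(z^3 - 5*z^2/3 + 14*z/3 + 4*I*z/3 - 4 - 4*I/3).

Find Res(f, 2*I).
Write f(z) = P(z)/Q(z) with P(z) = (2*z + 1)*exp(z) and Q(z) = z^3 - 5*z^2/3 + 14*z/3 + 4*I*z/3 - 4 - 4*I/3.
The denominator factors as Q(z) = (z - 1)*(z - 2*I)*(z - 2/3 + 2*I), so z = 2*I is a simple zero of Q and P is analytic there; z = 2*I is therefore a simple pole and
  Res(f, z₀) = P(z₀)/Q'(z₀).

Q'(z) = 3*z^2 - 10*z/3 + 14/3 + 4*I/3, so Q'(2*I) = -22/3 - 16*I/3.
P(2*I) = (1 + 4*I)*exp(2*I).

Res(f, 2*I) = ((1 + 4*I)*exp(2*I))/(-22/3 - 16*I/3) = (-129/370 - 54*I/185)*exp(2*I)

Final answer: (-129/370 - 54*I/185)*exp(2*I)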